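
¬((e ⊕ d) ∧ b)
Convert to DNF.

(¬e ∧ ¬d) ∨ (d ∧ e) ∨ ¬b

¬((e ⊕ d) ∧ b)
= ¬(((e ∧ ¬d) ∨ (¬e ∧ d)) ∧ b)   (expand ⊕)
= ¬((e ∧ ¬d) ∨ (¬e ∧ d)) ∨ ¬b   (De Morgan)
= (¬(e ∧ ¬d) ∧ ¬(¬e ∧ d)) ∨ ¬b   (De Morgan)
= ((¬e ∨ ¬¬d) ∧ ¬(¬e ∧ d)) ∨ ¬b   (De Morgan)
= ((¬e ∨ d) ∧ ¬(¬e ∧ d)) ∨ ¬b   (double negation)
= ((¬e ∨ d) ∧ (¬¬e ∨ ¬d)) ∨ ¬b   (De Morgan)
= ((¬e ∨ d) ∧ (e ∨ ¬d)) ∨ ¬b   (double negation)
= (¬e ∧ e) ∨ (¬e ∧ ¬d) ∨ (d ∧ e) ∨ (d ∧ ¬d) ∨ ¬b   (distribute ∧ over ∨)
= (¬e ∧ ¬d) ∨ (d ∧ e) ∨ ¬b   (simplify)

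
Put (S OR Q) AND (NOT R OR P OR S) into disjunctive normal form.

(S OR Q) AND (NOT R OR P OR S)
≡ (S AND NOT R) OR (S AND P) OR (S AND S) OR (Q AND NOT R) OR (Q AND P) OR (Q AND S)
≡ S OR (Q AND NOT R) OR (Q AND P)

S OR (Q AND NOT R) OR (Q AND P)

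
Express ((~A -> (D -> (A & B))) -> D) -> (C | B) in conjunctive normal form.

~D | C | B

((~A -> (D -> (A & B))) -> D) -> (C | B)
⇔ ~((~A -> (D -> (A & B))) -> D) | C | B   [eliminate ->]
⇔ ~(~(~A -> (D -> (A & B))) | D) | C | B   [eliminate ->]
⇔ ~(~(~~A | (D -> (A & B))) | D) | C | B   [eliminate ->]
⇔ ~(~(~~A | ~D | (A & B)) | D) | C | B   [eliminate ->]
⇔ (~~(~~A | ~D | (A & B)) & ~D) | C | B   [De Morgan]
⇔ ((~~A | ~D | (A & B)) & ~D) | C | B   [double negation]
⇔ ((A | ~D | (A & B)) & ~D) | C | B   [double negation]
⇔ (A | ~D | A | C | B) & (A | ~D | B | C | B) & (~D | C | B)   [distribute | over &]
⇔ ~D | C | B   [simplify]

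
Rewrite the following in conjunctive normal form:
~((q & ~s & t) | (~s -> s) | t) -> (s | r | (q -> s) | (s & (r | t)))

~((q & ~s & t) | (~s -> s) | t) -> (s | r | (q -> s) | (s & (r | t)))
= ~~((q & ~s & t) | (~s -> s) | t) | s | r | (q -> s) | (s & (r | t))
= ~~((q & ~s & t) | ~~s | s | t) | s | r | (q -> s) | (s & (r | t))
= ~~((q & ~s & t) | ~~s | s | t) | s | r | ~q | s | (s & (r | t))
= (q & ~s & t) | ~~s | s | t | s | r | ~q | s | (s & (r | t))
= (q & ~s & t) | s | s | t | s | r | ~q | s | (s & (r | t))
= (q | s | s | t | s | r | ~q | s | s) & (q | s | s | t | s | r | ~q | s | r | t) & (~s | s | s | t | s | r | ~q | s | s) & (~s | s | s | t | s | r | ~q | s | r | t) & (t | s | s | t | s | r | ~q | s | s) & (t | s | s | t | s | r | ~q | s | r | t)
= t | s | r | ~q

t | s | r | ~q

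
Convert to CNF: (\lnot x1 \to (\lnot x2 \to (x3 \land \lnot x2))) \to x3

(\lnot x1 \to (\lnot x2 \to (x3 \land \lnot x2))) \to x3
= \lnot (\lnot x1 \to (\lnot x2 \to (x3 \land \lnot x2))) \lor x3   (eliminate \to)
= \lnot (\lnot \lnot x1 \lor (\lnot x2 \to (x3 \land \lnot x2))) \lor x3   (eliminate \to)
= \lnot (\lnot \lnot x1 \lor \lnot \lnot x2 \lor (x3 \land \lnot x2)) \lor x3   (eliminate \to)
= (\lnot \lnot \lnot x1 \land \lnot \lnot \lnot x2 \land \lnot (x3 \land \lnot x2)) \lor x3   (De Morgan)
= (\lnot x1 \land \lnot \lnot \lnot x2 \land \lnot (x3 \land \lnot x2)) \lor x3   (double negation)
= (\lnot x1 \land \lnot x2 \land \lnot (x3 \land \lnot x2)) \lor x3   (double negation)
= (\lnot x1 \land \lnot x2 \land (\lnot x3 \lor \lnot \lnot x2)) \lor x3   (De Morgan)
= (\lnot x1 \land \lnot x2 \land (\lnot x3 \lor x2)) \lor x3   (double negation)
= (\lnot x1 \lor x3) \land (\lnot x2 \lor x3) \land (\lnot x3 \lor x2 \lor x3)   (distribute \lor over \land)
= (\lnot x1 \lor x3) \land (\lnot x2 \lor x3)   (simplify)

(\lnot x1 \lor x3) \land (\lnot x2 \lor x3)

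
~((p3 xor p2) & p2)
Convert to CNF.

~((p3 xor p2) & p2)
≡ ~((p3 | p2) & ~(p3 & p2) & p2)   [expand xor]
≡ ~(p3 | p2) | ~~(p3 & p2) | ~p2   [De Morgan]
≡ (~p3 & ~p2) | ~~(p3 & p2) | ~p2   [De Morgan]
≡ (~p3 & ~p2) | (p3 & p2) | ~p2   [double negation]
≡ (~p3 | p3 | ~p2) & (~p3 | p2 | ~p2) & (~p2 | p3 | ~p2) & (~p2 | p2 | ~p2)   [distribute | over &]
≡ ~p2 | p3   [simplify]

~p2 | p3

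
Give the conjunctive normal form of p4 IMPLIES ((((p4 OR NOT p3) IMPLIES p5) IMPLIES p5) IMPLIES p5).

NOT p4 OR p5

p4 IMPLIES ((((p4 OR NOT p3) IMPLIES p5) IMPLIES p5) IMPLIES p5)
≡ NOT p4 OR ((((p4 OR NOT p3) IMPLIES p5) IMPLIES p5) IMPLIES p5)   (eliminate IMPLIES)
≡ NOT p4 OR NOT (((p4 OR NOT p3) IMPLIES p5) IMPLIES p5) OR p5   (eliminate IMPLIES)
≡ NOT p4 OR NOT (NOT ((p4 OR NOT p3) IMPLIES p5) OR p5) OR p5   (eliminate IMPLIES)
≡ NOT p4 OR NOT (NOT (NOT (p4 OR NOT p3) OR p5) OR p5) OR p5   (eliminate IMPLIES)
≡ NOT p4 OR (NOT NOT (NOT (p4 OR NOT p3) OR p5) AND NOT p5) OR p5   (De Morgan)
≡ NOT p4 OR ((NOT (p4 OR NOT p3) OR p5) AND NOT p5) OR p5   (double negation)
≡ NOT p4 OR (((NOT p4 AND NOT NOT p3) OR p5) AND NOT p5) OR p5   (De Morgan)
≡ NOT p4 OR (((NOT p4 AND p3) OR p5) AND NOT p5) OR p5   (double negation)
≡ (NOT p4 OR NOT p4 OR p5 OR p5) AND (NOT p4 OR p3 OR p5 OR p5) AND (NOT p4 OR NOT p5 OR p5)   (distribute OR over AND)
≡ NOT p4 OR p5   (simplify)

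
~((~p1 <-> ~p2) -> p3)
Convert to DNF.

(p1 & p2 & ~p3) | (~p2 & ~p1 & ~p3)

~((~p1 <-> ~p2) -> p3)
⇔ ~(~(~p1 <-> ~p2) | p3)   [eliminate ->]
⇔ ~(~((~p1 -> ~p2) & (~p2 -> ~p1)) | p3)   [eliminate <->]
⇔ ~(~((~~p1 | ~p2) & (~p2 -> ~p1)) | p3)   [eliminate ->]
⇔ ~(~((~~p1 | ~p2) & (~~p2 | ~p1)) | p3)   [eliminate ->]
⇔ ~~((~~p1 | ~p2) & (~~p2 | ~p1)) & ~p3   [De Morgan]
⇔ (~~p1 | ~p2) & (~~p2 | ~p1) & ~p3   [double negation]
⇔ (p1 | ~p2) & (~~p2 | ~p1) & ~p3   [double negation]
⇔ (p1 | ~p2) & (p2 | ~p1) & ~p3   [double negation]
⇔ (p1 & p2 & ~p3) | (p1 & ~p1 & ~p3) | (~p2 & p2 & ~p3) | (~p2 & ~p1 & ~p3)   [distribute & over |]
⇔ (p1 & p2 & ~p3) | (~p2 & ~p1 & ~p3)   [simplify]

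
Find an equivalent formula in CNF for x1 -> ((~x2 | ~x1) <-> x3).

x1 -> ((~x2 | ~x1) <-> x3)
⇔ ~x1 | ((~x2 | ~x1) <-> x3)   [eliminate ->]
⇔ ~x1 | (((~x2 | ~x1) -> x3) & (x3 -> (~x2 | ~x1)))   [eliminate <->]
⇔ ~x1 | ((~(~x2 | ~x1) | x3) & (x3 -> (~x2 | ~x1)))   [eliminate ->]
⇔ ~x1 | ((~(~x2 | ~x1) | x3) & (~x3 | ~x2 | ~x1))   [eliminate ->]
⇔ ~x1 | (((~~x2 & ~~x1) | x3) & (~x3 | ~x2 | ~x1))   [De Morgan]
⇔ ~x1 | (((x2 & ~~x1) | x3) & (~x3 | ~x2 | ~x1))   [double negation]
⇔ ~x1 | (((x2 & x1) | x3) & (~x3 | ~x2 | ~x1))   [double negation]
⇔ (~x1 | x2 | x3) & (~x1 | x1 | x3) & (~x1 | ~x3 | ~x2 | ~x1)   [distribute | over &]
⇔ (~x1 | x2 | x3) & (~x1 | ~x3 | ~x2)   [simplify]

(~x1 | x2 | x3) & (~x1 | ~x3 | ~x2)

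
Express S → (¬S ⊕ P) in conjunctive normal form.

S → (¬S ⊕ P)
≡ ¬S ∨ (¬S ⊕ P)   — eliminate →
≡ ¬S ∨ ((¬S ∨ P) ∧ ¬(¬S ∧ P))   — expand ⊕
≡ ¬S ∨ ((¬S ∨ P) ∧ (¬¬S ∨ ¬P))   — De Morgan
≡ ¬S ∨ ((¬S ∨ P) ∧ (S ∨ ¬P))   — double negation
≡ (¬S ∨ ¬S ∨ P) ∧ (¬S ∨ S ∨ ¬P)   — distribute ∨ over ∧
≡ ¬S ∨ P   — simplify

¬S ∨ P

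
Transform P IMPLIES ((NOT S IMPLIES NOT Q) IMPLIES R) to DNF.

P IMPLIES ((NOT S IMPLIES NOT Q) IMPLIES R)
≡ NOT P OR ((NOT S IMPLIES NOT Q) IMPLIES R)   [eliminate IMPLIES]
≡ NOT P OR NOT (NOT S IMPLIES NOT Q) OR R   [eliminate IMPLIES]
≡ NOT P OR NOT (NOT NOT S OR NOT Q) OR R   [eliminate IMPLIES]
≡ NOT P OR (NOT NOT NOT S AND NOT NOT Q) OR R   [De Morgan]
≡ NOT P OR (NOT S AND NOT NOT Q) OR R   [double negation]
≡ NOT P OR (NOT S AND Q) OR R   [double negation]

NOT P OR (NOT S AND Q) OR R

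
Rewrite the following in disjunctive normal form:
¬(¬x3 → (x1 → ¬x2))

¬(¬x3 → (x1 → ¬x2))
⇔ ¬(¬¬x3 ∨ (x1 → ¬x2))
⇔ ¬(¬¬x3 ∨ ¬x1 ∨ ¬x2)
⇔ ¬¬¬x3 ∧ ¬¬x1 ∧ ¬¬x2
⇔ ¬x3 ∧ ¬¬x1 ∧ ¬¬x2
⇔ ¬x3 ∧ x1 ∧ ¬¬x2
⇔ ¬x3 ∧ x1 ∧ x2

¬x3 ∧ x1 ∧ x2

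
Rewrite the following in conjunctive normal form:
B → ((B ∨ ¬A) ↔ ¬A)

¬B ∨ ¬A

B → ((B ∨ ¬A) ↔ ¬A)
⇔ ¬B ∨ ((B ∨ ¬A) ↔ ¬A)   [eliminate →]
⇔ ¬B ∨ (((B ∨ ¬A) → ¬A) ∧ (¬A → (B ∨ ¬A)))   [eliminate ↔]
⇔ ¬B ∨ ((¬(B ∨ ¬A) ∨ ¬A) ∧ (¬A → (B ∨ ¬A)))   [eliminate →]
⇔ ¬B ∨ ((¬(B ∨ ¬A) ∨ ¬A) ∧ (¬¬A ∨ B ∨ ¬A))   [eliminate →]
⇔ ¬B ∨ (((¬B ∧ ¬¬A) ∨ ¬A) ∧ (¬¬A ∨ B ∨ ¬A))   [De Morgan]
⇔ ¬B ∨ (((¬B ∧ A) ∨ ¬A) ∧ (¬¬A ∨ B ∨ ¬A))   [double negation]
⇔ ¬B ∨ (((¬B ∧ A) ∨ ¬A) ∧ (A ∨ B ∨ ¬A))   [double negation]
⇔ (¬B ∨ ¬B ∨ ¬A) ∧ (¬B ∨ A ∨ ¬A) ∧ (¬B ∨ A ∨ B ∨ ¬A)   [distribute ∨ over ∧]
⇔ ¬B ∨ ¬A   [simplify]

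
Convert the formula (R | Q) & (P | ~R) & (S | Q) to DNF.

(R | Q) & (P | ~R) & (S | Q)
≡ (R & P & S) | (R & P & Q) | (R & ~R & S) | (R & ~R & Q) | (Q & P & S) | (Q & P & Q) | (Q & ~R & S) | (Q & ~R & Q)   [distribute & over |]
≡ (R & P & S) | (Q & P) | (Q & ~R)   [simplify]

(R & P & S) | (Q & P) | (Q & ~R)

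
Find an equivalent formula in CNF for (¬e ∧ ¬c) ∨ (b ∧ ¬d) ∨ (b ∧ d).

(¬e ∨ b) ∧ (¬c ∨ b)

(¬e ∧ ¬c) ∨ (b ∧ ¬d) ∨ (b ∧ d)
≡ (¬e ∨ b ∨ b) ∧ (¬e ∨ b ∨ d) ∧ (¬e ∨ ¬d ∨ b) ∧ (¬e ∨ ¬d ∨ d) ∧ (¬c ∨ b ∨ b) ∧ (¬c ∨ b ∨ d) ∧ (¬c ∨ ¬d ∨ b) ∧ (¬c ∨ ¬d ∨ d)   [distribute ∨ over ∧]
≡ (¬e ∨ b) ∧ (¬c ∨ b)   [simplify]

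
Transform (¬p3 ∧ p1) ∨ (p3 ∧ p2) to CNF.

(¬p3 ∨ p2) ∧ (p1 ∨ p3) ∧ (p1 ∨ p2)

(¬p3 ∧ p1) ∨ (p3 ∧ p2)
⇔ (¬p3 ∨ p3) ∧ (¬p3 ∨ p2) ∧ (p1 ∨ p3) ∧ (p1 ∨ p2)   [distribute ∨ over ∧]
⇔ (¬p3 ∨ p2) ∧ (p1 ∨ p3) ∧ (p1 ∨ p2)   [simplify]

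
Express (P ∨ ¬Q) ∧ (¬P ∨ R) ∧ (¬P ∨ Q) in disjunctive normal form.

(P ∧ R ∧ Q) ∨ (¬Q ∧ ¬P)

(P ∨ ¬Q) ∧ (¬P ∨ R) ∧ (¬P ∨ Q)
⇔ (P ∧ ¬P ∧ ¬P) ∨ (P ∧ ¬P ∧ Q) ∨ (P ∧ R ∧ ¬P) ∨ (P ∧ R ∧ Q) ∨ (¬Q ∧ ¬P ∧ ¬P) ∨ (¬Q ∧ ¬P ∧ Q) ∨ (¬Q ∧ R ∧ ¬P) ∨ (¬Q ∧ R ∧ Q)   — distribute ∧ over ∨
⇔ (P ∧ R ∧ Q) ∨ (¬Q ∧ ¬P)   — simplify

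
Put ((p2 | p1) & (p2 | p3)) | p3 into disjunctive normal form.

((p2 | p1) & (p2 | p3)) | p3
≡ (p2 & p2) | (p2 & p3) | (p1 & p2) | (p1 & p3) | p3   — distribute & over |
≡ p2 | p3   — simplify

p2 | p3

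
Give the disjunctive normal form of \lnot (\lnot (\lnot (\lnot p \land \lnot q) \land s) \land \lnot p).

(q \land s) \lor p

\lnot (\lnot (\lnot (\lnot p \land \lnot q) \land s) \land \lnot p)
≡ \lnot \lnot (\lnot (\lnot p \land \lnot q) \land s) \lor \lnot \lnot p
≡ (\lnot (\lnot p \land \lnot q) \land s) \lor \lnot \lnot p
≡ ((\lnot \lnot p \lor \lnot \lnot q) \land s) \lor \lnot \lnot p
≡ ((p \lor \lnot \lnot q) \land s) \lor \lnot \lnot p
≡ ((p \lor q) \land s) \lor \lnot \lnot p
≡ ((p \lor q) \land s) \lor p
≡ (p \land s) \lor (q \land s) \lor p
≡ (q \land s) \lor p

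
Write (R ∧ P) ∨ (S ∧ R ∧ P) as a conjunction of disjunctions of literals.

(R ∧ P) ∨ (S ∧ R ∧ P)
= (R ∨ S) ∧ (R ∨ R) ∧ (R ∨ P) ∧ (P ∨ S) ∧ (P ∨ R) ∧ (P ∨ P)   — distribute ∨ over ∧
= R ∧ P   — simplify

R ∧ P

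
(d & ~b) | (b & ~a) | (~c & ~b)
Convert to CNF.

(d & ~b) | (b & ~a) | (~c & ~b)
≡ (d | b | ~c) & (d | b | ~b) & (d | ~a | ~c) & (d | ~a | ~b) & (~b | b | ~c) & (~b | b | ~b) & (~b | ~a | ~c) & (~b | ~a | ~b)   — distribute | over &
≡ (d | b | ~c) & (d | ~a | ~c) & (~b | ~a)   — simplify

(d | b | ~c) & (d | ~a | ~c) & (~b | ~a)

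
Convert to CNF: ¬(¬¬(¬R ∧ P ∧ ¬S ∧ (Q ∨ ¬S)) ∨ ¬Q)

(R ∨ ¬P ∨ S) ∧ Q

¬(¬¬(¬R ∧ P ∧ ¬S ∧ (Q ∨ ¬S)) ∨ ¬Q)
≡ ¬¬¬(¬R ∧ P ∧ ¬S ∧ (Q ∨ ¬S)) ∧ ¬¬Q   [De Morgan]
≡ ¬(¬R ∧ P ∧ ¬S ∧ (Q ∨ ¬S)) ∧ ¬¬Q   [double negation]
≡ (¬¬R ∨ ¬P ∨ ¬¬S ∨ ¬(Q ∨ ¬S)) ∧ ¬¬Q   [De Morgan]
≡ (R ∨ ¬P ∨ ¬¬S ∨ ¬(Q ∨ ¬S)) ∧ ¬¬Q   [double negation]
≡ (R ∨ ¬P ∨ S ∨ ¬(Q ∨ ¬S)) ∧ ¬¬Q   [double negation]
≡ (R ∨ ¬P ∨ S ∨ (¬Q ∧ ¬¬S)) ∧ ¬¬Q   [De Morgan]
≡ (R ∨ ¬P ∨ S ∨ (¬Q ∧ S)) ∧ ¬¬Q   [double negation]
≡ (R ∨ ¬P ∨ S ∨ (¬Q ∧ S)) ∧ Q   [double negation]
≡ (R ∨ ¬P ∨ S ∨ ¬Q) ∧ (R ∨ ¬P ∨ S ∨ S) ∧ Q   [distribute ∨ over ∧]
≡ (R ∨ ¬P ∨ S) ∧ Q   [simplify]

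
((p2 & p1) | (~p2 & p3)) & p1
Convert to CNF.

((p2 & p1) | (~p2 & p3)) & p1
≡ (p2 | ~p2) & (p2 | p3) & (p1 | ~p2) & (p1 | p3) & p1   (distribute | over &)
≡ (p2 | p3) & p1   (simplify)

(p2 | p3) & p1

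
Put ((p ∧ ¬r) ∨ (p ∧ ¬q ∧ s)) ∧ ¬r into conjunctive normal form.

((p ∧ ¬r) ∨ (p ∧ ¬q ∧ s)) ∧ ¬r
= (p ∨ p) ∧ (p ∨ ¬q) ∧ (p ∨ s) ∧ (¬r ∨ p) ∧ (¬r ∨ ¬q) ∧ (¬r ∨ s) ∧ ¬r   [distribute ∨ over ∧]
= p ∧ ¬r   [simplify]

p ∧ ¬r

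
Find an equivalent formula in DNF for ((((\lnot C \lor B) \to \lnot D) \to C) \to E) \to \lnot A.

(\lnot C \land D \land \lnot E) \lor (B \land D \land \lnot E) \lor (C \land \lnot E) \lor \lnot A

((((\lnot C \lor B) \to \lnot D) \to C) \to E) \to \lnot A
⇔ \lnot ((((\lnot C \lor B) \to \lnot D) \to C) \to E) \lor \lnot A   (eliminate \to)
⇔ \lnot (\lnot (((\lnot C \lor B) \to \lnot D) \to C) \lor E) \lor \lnot A   (eliminate \to)
⇔ \lnot (\lnot (\lnot ((\lnot C \lor B) \to \lnot D) \lor C) \lor E) \lor \lnot A   (eliminate \to)
⇔ \lnot (\lnot (\lnot (\lnot (\lnot C \lor B) \lor \lnot D) \lor C) \lor E) \lor \lnot A   (eliminate \to)
⇔ (\lnot \lnot (\lnot (\lnot (\lnot C \lor B) \lor \lnot D) \lor C) \land \lnot E) \lor \lnot A   (De Morgan)
⇔ ((\lnot (\lnot (\lnot C \lor B) \lor \lnot D) \lor C) \land \lnot E) \lor \lnot A   (double negation)
⇔ (((\lnot \lnot (\lnot C \lor B) \land \lnot \lnot D) \lor C) \land \lnot E) \lor \lnot A   (De Morgan)
⇔ ((((\lnot C \lor B) \land \lnot \lnot D) \lor C) \land \lnot E) \lor \lnot A   (double negation)
⇔ ((((\lnot C \lor B) \land D) \lor C) \land \lnot E) \lor \lnot A   (double negation)
⇔ (\lnot C \land D \land \lnot E) \lor (B \land D \land \lnot E) \lor (C \land \lnot E) \lor \lnot A   (distribute \land over \lor)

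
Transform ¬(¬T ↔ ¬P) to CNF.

(¬T ∨ ¬P) ∧ (P ∨ T)

¬(¬T ↔ ¬P)
= ¬((¬T → ¬P) ∧ (¬P → ¬T))   [eliminate ↔]
= ¬((¬¬T ∨ ¬P) ∧ (¬P → ¬T))   [eliminate →]
= ¬((¬¬T ∨ ¬P) ∧ (¬¬P ∨ ¬T))   [eliminate →]
= ¬(¬¬T ∨ ¬P) ∨ ¬(¬¬P ∨ ¬T)   [De Morgan]
= (¬¬¬T ∧ ¬¬P) ∨ ¬(¬¬P ∨ ¬T)   [De Morgan]
= (¬T ∧ ¬¬P) ∨ ¬(¬¬P ∨ ¬T)   [double negation]
= (¬T ∧ P) ∨ ¬(¬¬P ∨ ¬T)   [double negation]
= (¬T ∧ P) ∨ (¬¬¬P ∧ ¬¬T)   [De Morgan]
= (¬T ∧ P) ∨ (¬P ∧ ¬¬T)   [double negation]
= (¬T ∧ P) ∨ (¬P ∧ T)   [double negation]
= (¬T ∨ ¬P) ∧ (¬T ∨ T) ∧ (P ∨ ¬P) ∧ (P ∨ T)   [distribute ∨ over ∧]
= (¬T ∨ ¬P) ∧ (P ∨ T)   [simplify]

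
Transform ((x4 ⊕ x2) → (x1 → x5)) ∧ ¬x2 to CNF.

((x4 ⊕ x2) → (x1 → x5)) ∧ ¬x2
≡ (¬(x4 ⊕ x2) ∨ (x1 → x5)) ∧ ¬x2   [eliminate →]
≡ (¬((x4 ∨ x2) ∧ ¬(x4 ∧ x2)) ∨ (x1 → x5)) ∧ ¬x2   [expand ⊕]
≡ (¬((x4 ∨ x2) ∧ ¬(x4 ∧ x2)) ∨ ¬x1 ∨ x5) ∧ ¬x2   [eliminate →]
≡ (¬(x4 ∨ x2) ∨ ¬¬(x4 ∧ x2) ∨ ¬x1 ∨ x5) ∧ ¬x2   [De Morgan]
≡ ((¬x4 ∧ ¬x2) ∨ ¬¬(x4 ∧ x2) ∨ ¬x1 ∨ x5) ∧ ¬x2   [De Morgan]
≡ ((¬x4 ∧ ¬x2) ∨ (x4 ∧ x2) ∨ ¬x1 ∨ x5) ∧ ¬x2   [double negation]
≡ (¬x4 ∨ x4 ∨ ¬x1 ∨ x5) ∧ (¬x4 ∨ x2 ∨ ¬x1 ∨ x5) ∧ (¬x2 ∨ x4 ∨ ¬x1 ∨ x5) ∧ (¬x2 ∨ x2 ∨ ¬x1 ∨ x5) ∧ ¬x2   [distribute ∨ over ∧]
≡ (¬x4 ∨ x2 ∨ ¬x1 ∨ x5) ∧ ¬x2   [simplify]

(¬x4 ∨ x2 ∨ ¬x1 ∨ x5) ∧ ¬x2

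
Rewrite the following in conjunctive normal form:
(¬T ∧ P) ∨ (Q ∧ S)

(¬T ∧ P) ∨ (Q ∧ S)
= (¬T ∨ Q) ∧ (¬T ∨ S) ∧ (P ∨ Q) ∧ (P ∨ S)   — distribute ∨ over ∧

(¬T ∨ Q) ∧ (¬T ∨ S) ∧ (P ∨ Q) ∧ (P ∨ S)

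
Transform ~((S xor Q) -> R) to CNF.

~((S xor Q) -> R)
= ~(~(S xor Q) | R)   (eliminate ->)
= ~(~((S | Q) & ~(S & Q)) | R)   (expand xor)
= ~~((S | Q) & ~(S & Q)) & ~R   (De Morgan)
= (S | Q) & ~(S & Q) & ~R   (double negation)
= (S | Q) & (~S | ~Q) & ~R   (De Morgan)

(S | Q) & (~S | ~Q) & ~R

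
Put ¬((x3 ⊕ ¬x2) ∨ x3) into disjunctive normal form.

¬((x3 ⊕ ¬x2) ∨ x3)
⇔ ¬((x3 ∧ ¬¬x2) ∨ (¬x3 ∧ ¬x2) ∨ x3)   [expand ⊕]
⇔ ¬(x3 ∧ ¬¬x2) ∧ ¬(¬x3 ∧ ¬x2) ∧ ¬x3   [De Morgan]
⇔ (¬x3 ∨ ¬¬¬x2) ∧ ¬(¬x3 ∧ ¬x2) ∧ ¬x3   [De Morgan]
⇔ (¬x3 ∨ ¬x2) ∧ ¬(¬x3 ∧ ¬x2) ∧ ¬x3   [double negation]
⇔ (¬x3 ∨ ¬x2) ∧ (¬¬x3 ∨ ¬¬x2) ∧ ¬x3   [De Morgan]
⇔ (¬x3 ∨ ¬x2) ∧ (x3 ∨ ¬¬x2) ∧ ¬x3   [double negation]
⇔ (¬x3 ∨ ¬x2) ∧ (x3 ∨ x2) ∧ ¬x3   [double negation]
⇔ (¬x3 ∧ x3 ∧ ¬x3) ∨ (¬x3 ∧ x2 ∧ ¬x3) ∨ (¬x2 ∧ x3 ∧ ¬x3) ∨ (¬x2 ∧ x2 ∧ ¬x3)   [distribute ∧ over ∨]
⇔ ¬x3 ∧ x2   [simplify]

¬x3 ∧ x2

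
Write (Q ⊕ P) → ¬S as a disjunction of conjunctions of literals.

(Q ⊕ P) → ¬S
≡ ¬(Q ⊕ P) ∨ ¬S   [eliminate →]
≡ ¬((Q ∧ ¬P) ∨ (¬Q ∧ P)) ∨ ¬S   [expand ⊕]
≡ (¬(Q ∧ ¬P) ∧ ¬(¬Q ∧ P)) ∨ ¬S   [De Morgan]
≡ ((¬Q ∨ ¬¬P) ∧ ¬(¬Q ∧ P)) ∨ ¬S   [De Morgan]
≡ ((¬Q ∨ P) ∧ ¬(¬Q ∧ P)) ∨ ¬S   [double negation]
≡ ((¬Q ∨ P) ∧ (¬¬Q ∨ ¬P)) ∨ ¬S   [De Morgan]
≡ ((¬Q ∨ P) ∧ (Q ∨ ¬P)) ∨ ¬S   [double negation]
≡ (¬Q ∧ Q) ∨ (¬Q ∧ ¬P) ∨ (P ∧ Q) ∨ (P ∧ ¬P) ∨ ¬S   [distribute ∧ over ∨]
≡ (¬Q ∧ ¬P) ∨ (P ∧ Q) ∨ ¬S   [simplify]

(¬Q ∧ ¬P) ∨ (P ∧ Q) ∨ ¬S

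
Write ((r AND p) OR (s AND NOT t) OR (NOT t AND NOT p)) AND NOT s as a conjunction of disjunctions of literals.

((r AND p) OR (s AND NOT t) OR (NOT t AND NOT p)) AND NOT s
≡ (r OR s OR NOT t) AND (r OR s OR NOT p) AND (r OR NOT t OR NOT t) AND (r OR NOT t OR NOT p) AND (p OR s OR NOT t) AND (p OR s OR NOT p) AND (p OR NOT t OR NOT t) AND (p OR NOT t OR NOT p) AND NOT s   (distribute OR over AND)
≡ (r OR s OR NOT p) AND (r OR NOT t) AND (p OR NOT t) AND NOT s   (simplify)

(r OR s OR NOT p) AND (r OR NOT t) AND (p OR NOT t) AND NOT s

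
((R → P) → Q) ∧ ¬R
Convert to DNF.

((R → P) → Q) ∧ ¬R
≡ (¬(R → P) ∨ Q) ∧ ¬R   [eliminate →]
≡ (¬(¬R ∨ P) ∨ Q) ∧ ¬R   [eliminate →]
≡ ((¬¬R ∧ ¬P) ∨ Q) ∧ ¬R   [De Morgan]
≡ ((R ∧ ¬P) ∨ Q) ∧ ¬R   [double negation]
≡ (R ∧ ¬P ∧ ¬R) ∨ (Q ∧ ¬R)   [distribute ∧ over ∨]
≡ Q ∧ ¬R   [simplify]

Q ∧ ¬R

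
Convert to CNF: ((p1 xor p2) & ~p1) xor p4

((p1 xor p2) & ~p1) xor p4
⇔ (((p1 xor p2) & ~p1) | p4) & ~((p1 xor p2) & ~p1 & p4)   [expand xor]
⇔ (((p1 | p2) & ~(p1 & p2) & ~p1) | p4) & ~((p1 xor p2) & ~p1 & p4)   [expand xor]
⇔ (((p1 | p2) & ~(p1 & p2) & ~p1) | p4) & ~((p1 | p2) & ~(p1 & p2) & ~p1 & p4)   [expand xor]
⇔ (((p1 | p2) & (~p1 | ~p2) & ~p1) | p4) & ~((p1 | p2) & ~(p1 & p2) & ~p1 & p4)   [De Morgan]
⇔ (((p1 | p2) & (~p1 | ~p2) & ~p1) | p4) & (~(p1 | p2) | ~~(p1 & p2) | ~~p1 | ~p4)   [De Morgan]
⇔ (((p1 | p2) & (~p1 | ~p2) & ~p1) | p4) & ((~p1 & ~p2) | ~~(p1 & p2) | ~~p1 | ~p4)   [De Morgan]
⇔ (((p1 | p2) & (~p1 | ~p2) & ~p1) | p4) & ((~p1 & ~p2) | (p1 & p2) | ~~p1 | ~p4)   [double negation]
⇔ (((p1 | p2) & (~p1 | ~p2) & ~p1) | p4) & ((~p1 & ~p2) | (p1 & p2) | p1 | ~p4)   [double negation]
⇔ (p1 | p2 | p4) & (~p1 | ~p2 | p4) & (~p1 | p4) & (~p1 | p1 | p1 | ~p4) & (~p1 | p2 | p1 | ~p4) & (~p2 | p1 | p1 | ~p4) & (~p2 | p2 | p1 | ~p4)   [distribute | over &]
⇔ (p1 | p2 | p4) & (~p1 | p4) & (~p2 | p1 | ~p4)   [simplify]

(p1 | p2 | p4) & (~p1 | p4) & (~p2 | p1 | ~p4)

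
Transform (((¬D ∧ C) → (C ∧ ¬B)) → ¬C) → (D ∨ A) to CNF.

(((¬D ∧ C) → (C ∧ ¬B)) → ¬C) → (D ∨ A)
≡ ¬(((¬D ∧ C) → (C ∧ ¬B)) → ¬C) ∨ D ∨ A   [eliminate →]
≡ ¬(¬((¬D ∧ C) → (C ∧ ¬B)) ∨ ¬C) ∨ D ∨ A   [eliminate →]
≡ ¬(¬(¬(¬D ∧ C) ∨ (C ∧ ¬B)) ∨ ¬C) ∨ D ∨ A   [eliminate →]
≡ (¬¬(¬(¬D ∧ C) ∨ (C ∧ ¬B)) ∧ ¬¬C) ∨ D ∨ A   [De Morgan]
≡ ((¬(¬D ∧ C) ∨ (C ∧ ¬B)) ∧ ¬¬C) ∨ D ∨ A   [double negation]
≡ ((¬¬D ∨ ¬C ∨ (C ∧ ¬B)) ∧ ¬¬C) ∨ D ∨ A   [De Morgan]
≡ ((D ∨ ¬C ∨ (C ∧ ¬B)) ∧ ¬¬C) ∨ D ∨ A   [double negation]
≡ ((D ∨ ¬C ∨ (C ∧ ¬B)) ∧ C) ∨ D ∨ A   [double negation]
≡ (D ∨ ¬C ∨ C ∨ D ∨ A) ∧ (D ∨ ¬C ∨ ¬B ∨ D ∨ A) ∧ (C ∨ D ∨ A)   [distribute ∨ over ∧]
≡ (D ∨ ¬C ∨ ¬B ∨ A) ∧ (C ∨ D ∨ A)   [simplify]

(D ∨ ¬C ∨ ¬B ∨ A) ∧ (C ∨ D ∨ A)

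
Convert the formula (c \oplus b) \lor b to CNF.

(c \oplus b) \lor b
≡ ((c \lor b) \land \lnot (c \land b)) \lor b   (expand \oplus)
≡ ((c \lor b) \land (\lnot c \lor \lnot b)) \lor b   (De Morgan)
≡ (c \lor b \lor b) \land (\lnot c \lor \lnot b \lor b)   (distribute \lor over \land)
≡ c \lor b   (simplify)

c \lor b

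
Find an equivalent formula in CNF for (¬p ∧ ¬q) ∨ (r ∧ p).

(¬p ∧ ¬q) ∨ (r ∧ p)
⇔ (¬p ∨ r) ∧ (¬p ∨ p) ∧ (¬q ∨ r) ∧ (¬q ∨ p)   (distribute ∨ over ∧)
⇔ (¬p ∨ r) ∧ (¬q ∨ r) ∧ (¬q ∨ p)   (simplify)

(¬p ∨ r) ∧ (¬q ∨ r) ∧ (¬q ∨ p)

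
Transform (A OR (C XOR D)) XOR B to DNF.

(A OR (C XOR D)) XOR B
= ((A OR (C XOR D)) AND NOT B) OR (NOT (A OR (C XOR D)) AND B)   — expand XOR
= ((A OR (C AND NOT D) OR (NOT C AND D)) AND NOT B) OR (NOT (A OR (C XOR D)) AND B)   — expand XOR
= ((A OR (C AND NOT D) OR (NOT C AND D)) AND NOT B) OR (NOT (A OR (C AND NOT D) OR (NOT C AND D)) AND B)   — expand XOR
= ((A OR (C AND NOT D) OR (NOT C AND D)) AND NOT B) OR (NOT A AND NOT (C AND NOT D) AND NOT (NOT C AND D) AND B)   — De Morgan
= ((A OR (C AND NOT D) OR (NOT C AND D)) AND NOT B) OR (NOT A AND (NOT C OR NOT NOT D) AND NOT (NOT C AND D) AND B)   — De Morgan
= ((A OR (C AND NOT D) OR (NOT C AND D)) AND NOT B) OR (NOT A AND (NOT C OR D) AND NOT (NOT C AND D) AND B)   — double negation
= ((A OR (C AND NOT D) OR (NOT C AND D)) AND NOT B) OR (NOT A AND (NOT C OR D) AND (NOT NOT C OR NOT D) AND B)   — De Morgan
= ((A OR (C AND NOT D) OR (NOT C AND D)) AND NOT B) OR (NOT A AND (NOT C OR D) AND (C OR NOT D) AND B)   — double negation
= (A AND NOT B) OR (C AND NOT D AND NOT B) OR (NOT C AND D AND NOT B) OR (NOT A AND NOT C AND C AND B) OR (NOT A AND NOT C AND NOT D AND B) OR (NOT A AND D AND C AND B) OR (NOT A AND D AND NOT D AND B)   — distribute AND over OR
= (A AND NOT B) OR (C AND NOT D AND NOT B) OR (NOT C AND D AND NOT B) OR (NOT A AND NOT C AND NOT D AND B) OR (NOT A AND D AND C AND B)   — simplify

(A AND NOT B) OR (C AND NOT D AND NOT B) OR (NOT C AND D AND NOT B) OR (NOT A AND NOT C AND NOT D AND B) OR (NOT A AND D AND C AND B)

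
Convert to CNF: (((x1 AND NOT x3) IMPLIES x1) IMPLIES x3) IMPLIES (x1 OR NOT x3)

(((x1 AND NOT x3) IMPLIES x1) IMPLIES x3) IMPLIES (x1 OR NOT x3)
= NOT (((x1 AND NOT x3) IMPLIES x1) IMPLIES x3) OR x1 OR NOT x3   [eliminate IMPLIES]
= NOT (NOT ((x1 AND NOT x3) IMPLIES x1) OR x3) OR x1 OR NOT x3   [eliminate IMPLIES]
= NOT (NOT (NOT (x1 AND NOT x3) OR x1) OR x3) OR x1 OR NOT x3   [eliminate IMPLIES]
= (NOT NOT (NOT (x1 AND NOT x3) OR x1) AND NOT x3) OR x1 OR NOT x3   [De Morgan]
= ((NOT (x1 AND NOT x3) OR x1) AND NOT x3) OR x1 OR NOT x3   [double negation]
= ((NOT x1 OR NOT NOT x3 OR x1) AND NOT x3) OR x1 OR NOT x3   [De Morgan]
= ((NOT x1 OR x3 OR x1) AND NOT x3) OR x1 OR NOT x3   [double negation]
= (NOT x1 OR x3 OR x1 OR x1 OR NOT x3) AND (NOT x3 OR x1 OR NOT x3)   [distribute OR over AND]
= NOT x3 OR x1   [simplify]

NOT x3 OR x1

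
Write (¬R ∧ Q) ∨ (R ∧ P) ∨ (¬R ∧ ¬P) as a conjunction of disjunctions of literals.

(¬R ∧ Q) ∨ (R ∧ P) ∨ (¬R ∧ ¬P)
⇔ (¬R ∨ R ∨ ¬R) ∧ (¬R ∨ R ∨ ¬P) ∧ (¬R ∨ P ∨ ¬R) ∧ (¬R ∨ P ∨ ¬P) ∧ (Q ∨ R ∨ ¬R) ∧ (Q ∨ R ∨ ¬P) ∧ (Q ∨ P ∨ ¬R) ∧ (Q ∨ P ∨ ¬P)   [distribute ∨ over ∧]
⇔ (¬R ∨ P) ∧ (Q ∨ R ∨ ¬P)   [simplify]

(¬R ∨ P) ∧ (Q ∨ R ∨ ¬P)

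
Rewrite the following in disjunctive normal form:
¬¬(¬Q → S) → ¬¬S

¬¬(¬Q → S) → ¬¬S
≡ ¬¬¬(¬Q → S) ∨ ¬¬S   [eliminate →]
≡ ¬¬¬(¬¬Q ∨ S) ∨ ¬¬S   [eliminate →]
≡ ¬(¬¬Q ∨ S) ∨ ¬¬S   [double negation]
≡ (¬¬¬Q ∧ ¬S) ∨ ¬¬S   [De Morgan]
≡ (¬Q ∧ ¬S) ∨ ¬¬S   [double negation]
≡ (¬Q ∧ ¬S) ∨ S   [double negation]

(¬Q ∧ ¬S) ∨ S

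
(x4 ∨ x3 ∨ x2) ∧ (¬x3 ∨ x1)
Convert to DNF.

(x4 ∧ ¬x3) ∨ (x4 ∧ x1) ∨ (x3 ∧ x1) ∨ (x2 ∧ ¬x3) ∨ (x2 ∧ x1)

(x4 ∨ x3 ∨ x2) ∧ (¬x3 ∨ x1)
= (x4 ∧ ¬x3) ∨ (x4 ∧ x1) ∨ (x3 ∧ ¬x3) ∨ (x3 ∧ x1) ∨ (x2 ∧ ¬x3) ∨ (x2 ∧ x1)   [distribute ∧ over ∨]
= (x4 ∧ ¬x3) ∨ (x4 ∧ x1) ∨ (x3 ∧ x1) ∨ (x2 ∧ ¬x3) ∨ (x2 ∧ x1)   [simplify]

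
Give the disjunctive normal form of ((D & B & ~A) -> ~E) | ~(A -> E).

~D | ~B | A | ~E

((D & B & ~A) -> ~E) | ~(A -> E)
≡ ~(D & B & ~A) | ~E | ~(A -> E)
≡ ~(D & B & ~A) | ~E | ~(~A | E)
≡ ~D | ~B | ~~A | ~E | ~(~A | E)
≡ ~D | ~B | A | ~E | ~(~A | E)
≡ ~D | ~B | A | ~E | (~~A & ~E)
≡ ~D | ~B | A | ~E | (A & ~E)
≡ ~D | ~B | A | ~E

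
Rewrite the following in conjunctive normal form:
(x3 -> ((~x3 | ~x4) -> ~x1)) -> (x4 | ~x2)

(x3 | x4 | ~x2) & (x1 | x4 | ~x2)

(x3 -> ((~x3 | ~x4) -> ~x1)) -> (x4 | ~x2)
⇔ ~(x3 -> ((~x3 | ~x4) -> ~x1)) | x4 | ~x2   [eliminate ->]
⇔ ~(~x3 | ((~x3 | ~x4) -> ~x1)) | x4 | ~x2   [eliminate ->]
⇔ ~(~x3 | ~(~x3 | ~x4) | ~x1) | x4 | ~x2   [eliminate ->]
⇔ (~~x3 & ~~(~x3 | ~x4) & ~~x1) | x4 | ~x2   [De Morgan]
⇔ (x3 & ~~(~x3 | ~x4) & ~~x1) | x4 | ~x2   [double negation]
⇔ (x3 & (~x3 | ~x4) & ~~x1) | x4 | ~x2   [double negation]
⇔ (x3 & (~x3 | ~x4) & x1) | x4 | ~x2   [double negation]
⇔ (x3 | x4 | ~x2) & (~x3 | ~x4 | x4 | ~x2) & (x1 | x4 | ~x2)   [distribute | over &]
⇔ (x3 | x4 | ~x2) & (x1 | x4 | ~x2)   [simplify]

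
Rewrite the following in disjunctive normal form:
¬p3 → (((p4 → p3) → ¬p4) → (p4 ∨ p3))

p3 ∨ p4

¬p3 → (((p4 → p3) → ¬p4) → (p4 ∨ p3))
≡ ¬¬p3 ∨ (((p4 → p3) → ¬p4) → (p4 ∨ p3))   [eliminate →]
≡ ¬¬p3 ∨ ¬((p4 → p3) → ¬p4) ∨ p4 ∨ p3   [eliminate →]
≡ ¬¬p3 ∨ ¬(¬(p4 → p3) ∨ ¬p4) ∨ p4 ∨ p3   [eliminate →]
≡ ¬¬p3 ∨ ¬(¬(¬p4 ∨ p3) ∨ ¬p4) ∨ p4 ∨ p3   [eliminate →]
≡ p3 ∨ ¬(¬(¬p4 ∨ p3) ∨ ¬p4) ∨ p4 ∨ p3   [double negation]
≡ p3 ∨ (¬¬(¬p4 ∨ p3) ∧ ¬¬p4) ∨ p4 ∨ p3   [De Morgan]
≡ p3 ∨ ((¬p4 ∨ p3) ∧ ¬¬p4) ∨ p4 ∨ p3   [double negation]
≡ p3 ∨ ((¬p4 ∨ p3) ∧ p4) ∨ p4 ∨ p3   [double negation]
≡ p3 ∨ (¬p4 ∧ p4) ∨ (p3 ∧ p4) ∨ p4 ∨ p3   [distribute ∧ over ∨]
≡ p3 ∨ p4   [simplify]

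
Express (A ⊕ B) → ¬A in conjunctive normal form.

¬A ∨ B

(A ⊕ B) → ¬A
≡ ¬(A ⊕ B) ∨ ¬A   — eliminate →
≡ ¬((A ∨ B) ∧ ¬(A ∧ B)) ∨ ¬A   — expand ⊕
≡ ¬(A ∨ B) ∨ ¬¬(A ∧ B) ∨ ¬A   — De Morgan
≡ (¬A ∧ ¬B) ∨ ¬¬(A ∧ B) ∨ ¬A   — De Morgan
≡ (¬A ∧ ¬B) ∨ (A ∧ B) ∨ ¬A   — double negation
≡ (¬A ∨ A ∨ ¬A) ∧ (¬A ∨ B ∨ ¬A) ∧ (¬B ∨ A ∨ ¬A) ∧ (¬B ∨ B ∨ ¬A)   — distribute ∨ over ∧
≡ ¬A ∨ B   — simplify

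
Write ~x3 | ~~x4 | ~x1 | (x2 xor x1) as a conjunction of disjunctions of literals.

~x3 | ~~x4 | ~x1 | (x2 xor x1)
≡ ~x3 | ~~x4 | ~x1 | ((x2 | x1) & ~(x2 & x1))   — expand xor
≡ ~x3 | x4 | ~x1 | ((x2 | x1) & ~(x2 & x1))   — double negation
≡ ~x3 | x4 | ~x1 | ((x2 | x1) & (~x2 | ~x1))   — De Morgan
≡ (~x3 | x4 | ~x1 | x2 | x1) & (~x3 | x4 | ~x1 | ~x2 | ~x1)   — distribute | over &
≡ ~x3 | x4 | ~x1 | ~x2   — simplify

~x3 | x4 | ~x1 | ~x2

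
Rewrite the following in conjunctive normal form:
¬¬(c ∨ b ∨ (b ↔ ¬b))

c ∨ b

¬¬(c ∨ b ∨ (b ↔ ¬b))
≡ ¬¬(c ∨ b ∨ ((b → ¬b) ∧ (¬b → b)))   [eliminate ↔]
≡ ¬¬(c ∨ b ∨ ((¬b ∨ ¬b) ∧ (¬b → b)))   [eliminate →]
≡ ¬¬(c ∨ b ∨ ((¬b ∨ ¬b) ∧ (¬¬b ∨ b)))   [eliminate →]
≡ c ∨ b ∨ ((¬b ∨ ¬b) ∧ (¬¬b ∨ b))   [double negation]
≡ c ∨ b ∨ ((¬b ∨ ¬b) ∧ (b ∨ b))   [double negation]
≡ (c ∨ b ∨ ¬b ∨ ¬b) ∧ (c ∨ b ∨ b ∨ b)   [distribute ∨ over ∧]
≡ c ∨ b   [simplify]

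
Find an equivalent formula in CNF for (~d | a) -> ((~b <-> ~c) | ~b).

(d | c | ~b) & (~a | c | ~b)

(~d | a) -> ((~b <-> ~c) | ~b)
≡ ~(~d | a) | (~b <-> ~c) | ~b   [eliminate ->]
≡ ~(~d | a) | ((~b -> ~c) & (~c -> ~b)) | ~b   [eliminate <->]
≡ ~(~d | a) | ((~~b | ~c) & (~c -> ~b)) | ~b   [eliminate ->]
≡ ~(~d | a) | ((~~b | ~c) & (~~c | ~b)) | ~b   [eliminate ->]
≡ (~~d & ~a) | ((~~b | ~c) & (~~c | ~b)) | ~b   [De Morgan]
≡ (d & ~a) | ((~~b | ~c) & (~~c | ~b)) | ~b   [double negation]
≡ (d & ~a) | ((b | ~c) & (~~c | ~b)) | ~b   [double negation]
≡ (d & ~a) | ((b | ~c) & (c | ~b)) | ~b   [double negation]
≡ (d | b | ~c | ~b) & (d | c | ~b | ~b) & (~a | b | ~c | ~b) & (~a | c | ~b | ~b)   [distribute | over &]
≡ (d | c | ~b) & (~a | c | ~b)   [simplify]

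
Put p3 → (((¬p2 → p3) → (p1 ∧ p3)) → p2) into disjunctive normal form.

p3 → (((¬p2 → p3) → (p1 ∧ p3)) → p2)
≡ ¬p3 ∨ (((¬p2 → p3) → (p1 ∧ p3)) → p2)   (eliminate →)
≡ ¬p3 ∨ ¬((¬p2 → p3) → (p1 ∧ p3)) ∨ p2   (eliminate →)
≡ ¬p3 ∨ ¬(¬(¬p2 → p3) ∨ (p1 ∧ p3)) ∨ p2   (eliminate →)
≡ ¬p3 ∨ ¬(¬(¬¬p2 ∨ p3) ∨ (p1 ∧ p3)) ∨ p2   (eliminate →)
≡ ¬p3 ∨ (¬¬(¬¬p2 ∨ p3) ∧ ¬(p1 ∧ p3)) ∨ p2   (De Morgan)
≡ ¬p3 ∨ ((¬¬p2 ∨ p3) ∧ ¬(p1 ∧ p3)) ∨ p2   (double negation)
≡ ¬p3 ∨ ((p2 ∨ p3) ∧ ¬(p1 ∧ p3)) ∨ p2   (double negation)
≡ ¬p3 ∨ ((p2 ∨ p3) ∧ (¬p1 ∨ ¬p3)) ∨ p2   (De Morgan)
≡ ¬p3 ∨ (p2 ∧ ¬p1) ∨ (p2 ∧ ¬p3) ∨ (p3 ∧ ¬p1) ∨ (p3 ∧ ¬p3) ∨ p2   (distribute ∧ over ∨)
≡ ¬p3 ∨ (p3 ∧ ¬p1) ∨ p2   (simplify)

¬p3 ∨ (p3 ∧ ¬p1) ∨ p2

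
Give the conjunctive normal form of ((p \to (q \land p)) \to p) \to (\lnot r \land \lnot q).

((p \to (q \land p)) \to p) \to (\lnot r \land \lnot q)
≡ \lnot ((p \to (q \land p)) \to p) \lor (\lnot r \land \lnot q)   — eliminate \to
≡ \lnot (\lnot (p \to (q \land p)) \lor p) \lor (\lnot r \land \lnot q)   — eliminate \to
≡ \lnot (\lnot (\lnot p \lor (q \land p)) \lor p) \lor (\lnot r \land \lnot q)   — eliminate \to
≡ (\lnot \lnot (\lnot p \lor (q \land p)) \land \lnot p) \lor (\lnot r \land \lnot q)   — De Morgan
≡ ((\lnot p \lor (q \land p)) \land \lnot p) \lor (\lnot r \land \lnot q)   — double negation
≡ (\lnot p \lor q \lor \lnot r) \land (\lnot p \lor q \lor \lnot q) \land (\lnot p \lor p \lor \lnot r) \land (\lnot p \lor p \lor \lnot q) \land (\lnot p \lor \lnot r) \land (\lnot p \lor \lnot q)   — distribute \lor over \land
≡ (\lnot p \lor \lnot r) \land (\lnot p \lor \lnot q)   — simplify

(\lnot p \lor \lnot r) \land (\lnot p \lor \lnot q)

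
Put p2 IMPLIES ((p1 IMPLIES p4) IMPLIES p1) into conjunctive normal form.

p2 IMPLIES ((p1 IMPLIES p4) IMPLIES p1)
≡ NOT p2 OR ((p1 IMPLIES p4) IMPLIES p1)   [eliminate IMPLIES]
≡ NOT p2 OR NOT (p1 IMPLIES p4) OR p1   [eliminate IMPLIES]
≡ NOT p2 OR NOT (NOT p1 OR p4) OR p1   [eliminate IMPLIES]
≡ NOT p2 OR (NOT NOT p1 AND NOT p4) OR p1   [De Morgan]
≡ NOT p2 OR (p1 AND NOT p4) OR p1   [double negation]
≡ (NOT p2 OR p1 OR p1) AND (NOT p2 OR NOT p4 OR p1)   [distribute OR over AND]
≡ NOT p2 OR p1   [simplify]

NOT p2 OR p1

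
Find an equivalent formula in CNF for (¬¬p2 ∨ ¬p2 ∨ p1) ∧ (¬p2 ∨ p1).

(¬¬p2 ∨ ¬p2 ∨ p1) ∧ (¬p2 ∨ p1)
≡ (p2 ∨ ¬p2 ∨ p1) ∧ (¬p2 ∨ p1)
≡ ¬p2 ∨ p1

¬p2 ∨ p1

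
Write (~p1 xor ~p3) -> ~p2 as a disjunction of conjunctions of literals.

(~p1 xor ~p3) -> ~p2
≡ ~(~p1 xor ~p3) | ~p2   (eliminate ->)
≡ ~((~p1 & ~~p3) | (~~p1 & ~p3)) | ~p2   (expand xor)
≡ (~(~p1 & ~~p3) & ~(~~p1 & ~p3)) | ~p2   (De Morgan)
≡ ((~~p1 | ~~~p3) & ~(~~p1 & ~p3)) | ~p2   (De Morgan)
≡ ((p1 | ~~~p3) & ~(~~p1 & ~p3)) | ~p2   (double negation)
≡ ((p1 | ~p3) & ~(~~p1 & ~p3)) | ~p2   (double negation)
≡ ((p1 | ~p3) & (~~~p1 | ~~p3)) | ~p2   (De Morgan)
≡ ((p1 | ~p3) & (~p1 | ~~p3)) | ~p2   (double negation)
≡ ((p1 | ~p3) & (~p1 | p3)) | ~p2   (double negation)
≡ (p1 & ~p1) | (p1 & p3) | (~p3 & ~p1) | (~p3 & p3) | ~p2   (distribute & over |)
≡ (p1 & p3) | (~p3 & ~p1) | ~p2   (simplify)

(p1 & p3) | (~p3 & ~p1) | ~p2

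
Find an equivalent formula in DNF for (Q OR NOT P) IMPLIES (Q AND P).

(Q OR NOT P) IMPLIES (Q AND P)
≡ NOT (Q OR NOT P) OR (Q AND P)   [eliminate IMPLIES]
≡ (NOT Q AND NOT NOT P) OR (Q AND P)   [De Morgan]
≡ (NOT Q AND P) OR (Q AND P)   [double negation]

(NOT Q AND P) OR (Q AND P)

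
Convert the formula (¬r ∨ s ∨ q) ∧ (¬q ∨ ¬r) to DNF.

(¬r ∨ s ∨ q) ∧ (¬q ∨ ¬r)
≡ (¬r ∧ ¬q) ∨ (¬r ∧ ¬r) ∨ (s ∧ ¬q) ∨ (s ∧ ¬r) ∨ (q ∧ ¬q) ∨ (q ∧ ¬r)   (distribute ∧ over ∨)
≡ ¬r ∨ (s ∧ ¬q)   (simplify)

¬r ∨ (s ∧ ¬q)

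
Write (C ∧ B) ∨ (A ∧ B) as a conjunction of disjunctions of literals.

(C ∨ A) ∧ B

(C ∧ B) ∨ (A ∧ B)
≡ (C ∨ A) ∧ (C ∨ B) ∧ (B ∨ A) ∧ (B ∨ B)   — distribute ∨ over ∧
≡ (C ∨ A) ∧ B   — simplify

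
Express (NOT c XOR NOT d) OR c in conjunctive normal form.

(NOT c XOR NOT d) OR c
≡ ((NOT c OR NOT d) AND NOT (NOT c AND NOT d)) OR c   (expand XOR)
≡ ((NOT c OR NOT d) AND (NOT NOT c OR NOT NOT d)) OR c   (De Morgan)
≡ ((NOT c OR NOT d) AND (c OR NOT NOT d)) OR c   (double negation)
≡ ((NOT c OR NOT d) AND (c OR d)) OR c   (double negation)
≡ (NOT c OR NOT d OR c) AND (c OR d OR c)   (distribute OR over AND)
≡ c OR d   (simplify)

c OR d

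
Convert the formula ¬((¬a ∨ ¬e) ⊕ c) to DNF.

¬((¬a ∨ ¬e) ⊕ c)
= ¬(((¬a ∨ ¬e) ∧ ¬c) ∨ (¬(¬a ∨ ¬e) ∧ c))   (expand ⊕)
= ¬((¬a ∨ ¬e) ∧ ¬c) ∧ ¬(¬(¬a ∨ ¬e) ∧ c)   (De Morgan)
= (¬(¬a ∨ ¬e) ∨ ¬¬c) ∧ ¬(¬(¬a ∨ ¬e) ∧ c)   (De Morgan)
= ((¬¬a ∧ ¬¬e) ∨ ¬¬c) ∧ ¬(¬(¬a ∨ ¬e) ∧ c)   (De Morgan)
= ((a ∧ ¬¬e) ∨ ¬¬c) ∧ ¬(¬(¬a ∨ ¬e) ∧ c)   (double negation)
= ((a ∧ e) ∨ ¬¬c) ∧ ¬(¬(¬a ∨ ¬e) ∧ c)   (double negation)
= ((a ∧ e) ∨ c) ∧ ¬(¬(¬a ∨ ¬e) ∧ c)   (double negation)
= ((a ∧ e) ∨ c) ∧ (¬¬(¬a ∨ ¬e) ∨ ¬c)   (De Morgan)
= ((a ∧ e) ∨ c) ∧ (¬a ∨ ¬e ∨ ¬c)   (double negation)
= (a ∧ e ∧ ¬a) ∨ (a ∧ e ∧ ¬e) ∨ (a ∧ e ∧ ¬c) ∨ (c ∧ ¬a) ∨ (c ∧ ¬e) ∨ (c ∧ ¬c)   (distribute ∧ over ∨)
= (a ∧ e ∧ ¬c) ∨ (c ∧ ¬a) ∨ (c ∧ ¬e)   (simplify)

(a ∧ e ∧ ¬c) ∨ (c ∧ ¬a) ∨ (c ∧ ¬e)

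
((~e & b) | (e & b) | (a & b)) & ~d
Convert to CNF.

((~e & b) | (e & b) | (a & b)) & ~d
= (~e | e | a) & (~e | e | b) & (~e | b | a) & (~e | b | b) & (b | e | a) & (b | e | b) & (b | b | a) & (b | b | b) & ~d   (distribute | over &)
= b & ~d   (simplify)

b & ~d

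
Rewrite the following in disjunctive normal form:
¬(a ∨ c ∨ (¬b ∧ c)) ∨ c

¬(a ∨ c ∨ (¬b ∧ c)) ∨ c
≡ (¬a ∧ ¬c ∧ ¬(¬b ∧ c)) ∨ c
≡ (¬a ∧ ¬c ∧ (¬¬b ∨ ¬c)) ∨ c
≡ (¬a ∧ ¬c ∧ (b ∨ ¬c)) ∨ c
≡ (¬a ∧ ¬c ∧ b) ∨ (¬a ∧ ¬c ∧ ¬c) ∨ c
≡ (¬a ∧ ¬c) ∨ c

(¬a ∧ ¬c) ∨ c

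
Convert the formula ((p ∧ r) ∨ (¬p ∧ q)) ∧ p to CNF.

(r ∨ ¬p) ∧ (r ∨ q) ∧ p

((p ∧ r) ∨ (¬p ∧ q)) ∧ p
≡ (p ∨ ¬p) ∧ (p ∨ q) ∧ (r ∨ ¬p) ∧ (r ∨ q) ∧ p   [distribute ∨ over ∧]
≡ (r ∨ ¬p) ∧ (r ∨ q) ∧ p   [simplify]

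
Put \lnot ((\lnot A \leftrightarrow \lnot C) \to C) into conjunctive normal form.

(C \lor \lnot A) \land \lnot C

\lnot ((\lnot A \leftrightarrow \lnot C) \to C)
≡ \lnot (\lnot (\lnot A \leftrightarrow \lnot C) \lor C)   — eliminate \to
≡ \lnot (\lnot ((\lnot A \to \lnot C) \land (\lnot C \to \lnot A)) \lor C)   — eliminate \leftrightarrow
≡ \lnot (\lnot ((\lnot \lnot A \lor \lnot C) \land (\lnot C \to \lnot A)) \lor C)   — eliminate \to
≡ \lnot (\lnot ((\lnot \lnot A \lor \lnot C) \land (\lnot \lnot C \lor \lnot A)) \lor C)   — eliminate \to
≡ \lnot \lnot ((\lnot \lnot A \lor \lnot C) \land (\lnot \lnot C \lor \lnot A)) \land \lnot C   — De Morgan
≡ (\lnot \lnot A \lor \lnot C) \land (\lnot \lnot C \lor \lnot A) \land \lnot C   — double negation
≡ (A \lor \lnot C) \land (\lnot \lnot C \lor \lnot A) \land \lnot C   — double negation
≡ (A \lor \lnot C) \land (C \lor \lnot A) \land \lnot C   — double negation
≡ (C \lor \lnot A) \land \lnot C   — simplify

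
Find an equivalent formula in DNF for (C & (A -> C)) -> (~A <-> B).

(C & (A -> C)) -> (~A <-> B)
= ~(C & (A -> C)) | (~A <-> B)   [eliminate ->]
= ~(C & (~A | C)) | (~A <-> B)   [eliminate ->]
= ~(C & (~A | C)) | ((~A -> B) & (B -> ~A))   [eliminate <->]
= ~(C & (~A | C)) | ((~~A | B) & (B -> ~A))   [eliminate ->]
= ~(C & (~A | C)) | ((~~A | B) & (~B | ~A))   [eliminate ->]
= ~C | ~(~A | C) | ((~~A | B) & (~B | ~A))   [De Morgan]
= ~C | (~~A & ~C) | ((~~A | B) & (~B | ~A))   [De Morgan]
= ~C | (A & ~C) | ((~~A | B) & (~B | ~A))   [double negation]
= ~C | (A & ~C) | ((A | B) & (~B | ~A))   [double negation]
= ~C | (A & ~C) | (A & ~B) | (A & ~A) | (B & ~B) | (B & ~A)   [distribute & over |]
= ~C | (A & ~B) | (B & ~A)   [simplify]

~C | (A & ~B) | (B & ~A)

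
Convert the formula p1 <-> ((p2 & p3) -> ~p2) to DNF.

(~p1 & p2 & p3) | (~p2 & p1) | (~p3 & p1)

p1 <-> ((p2 & p3) -> ~p2)
≡ (p1 -> ((p2 & p3) -> ~p2)) & (((p2 & p3) -> ~p2) -> p1)   — eliminate <->
≡ (~p1 | ((p2 & p3) -> ~p2)) & (((p2 & p3) -> ~p2) -> p1)   — eliminate ->
≡ (~p1 | ~(p2 & p3) | ~p2) & (((p2 & p3) -> ~p2) -> p1)   — eliminate ->
≡ (~p1 | ~(p2 & p3) | ~p2) & (~((p2 & p3) -> ~p2) | p1)   — eliminate ->
≡ (~p1 | ~(p2 & p3) | ~p2) & (~(~(p2 & p3) | ~p2) | p1)   — eliminate ->
≡ (~p1 | ~p2 | ~p3 | ~p2) & (~(~(p2 & p3) | ~p2) | p1)   — De Morgan
≡ (~p1 | ~p2 | ~p3 | ~p2) & ((~~(p2 & p3) & ~~p2) | p1)   — De Morgan
≡ (~p1 | ~p2 | ~p3 | ~p2) & ((p2 & p3 & ~~p2) | p1)   — double negation
≡ (~p1 | ~p2 | ~p3 | ~p2) & ((p2 & p3 & p2) | p1)   — double negation
≡ (~p1 & p2 & p3 & p2) | (~p1 & p1) | (~p2 & p2 & p3 & p2) | (~p2 & p1) | (~p3 & p2 & p3 & p2) | (~p3 & p1) | (~p2 & p2 & p3 & p2) | (~p2 & p1)   — distribute & over |
≡ (~p1 & p2 & p3) | (~p2 & p1) | (~p3 & p1)   — simplify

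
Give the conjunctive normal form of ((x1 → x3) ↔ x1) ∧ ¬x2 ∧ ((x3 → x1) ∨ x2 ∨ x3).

((x1 → x3) ↔ x1) ∧ ¬x2 ∧ ((x3 → x1) ∨ x2 ∨ x3)
⇔ ((x1 → x3) → x1) ∧ (x1 → (x1 → x3)) ∧ ¬x2 ∧ ((x3 → x1) ∨ x2 ∨ x3)   [eliminate ↔]
⇔ (¬(x1 → x3) ∨ x1) ∧ (x1 → (x1 → x3)) ∧ ¬x2 ∧ ((x3 → x1) ∨ x2 ∨ x3)   [eliminate →]
⇔ (¬(¬x1 ∨ x3) ∨ x1) ∧ (x1 → (x1 → x3)) ∧ ¬x2 ∧ ((x3 → x1) ∨ x2 ∨ x3)   [eliminate →]
⇔ (¬(¬x1 ∨ x3) ∨ x1) ∧ (¬x1 ∨ (x1 → x3)) ∧ ¬x2 ∧ ((x3 → x1) ∨ x2 ∨ x3)   [eliminate →]
⇔ (¬(¬x1 ∨ x3) ∨ x1) ∧ (¬x1 ∨ ¬x1 ∨ x3) ∧ ¬x2 ∧ ((x3 → x1) ∨ x2 ∨ x3)   [eliminate →]
⇔ (¬(¬x1 ∨ x3) ∨ x1) ∧ (¬x1 ∨ ¬x1 ∨ x3) ∧ ¬x2 ∧ (¬x3 ∨ x1 ∨ x2 ∨ x3)   [eliminate →]
⇔ ((¬¬x1 ∧ ¬x3) ∨ x1) ∧ (¬x1 ∨ ¬x1 ∨ x3) ∧ ¬x2 ∧ (¬x3 ∨ x1 ∨ x2 ∨ x3)   [De Morgan]
⇔ ((x1 ∧ ¬x3) ∨ x1) ∧ (¬x1 ∨ ¬x1 ∨ x3) ∧ ¬x2 ∧ (¬x3 ∨ x1 ∨ x2 ∨ x3)   [double negation]
⇔ (x1 ∨ x1) ∧ (¬x3 ∨ x1) ∧ (¬x1 ∨ ¬x1 ∨ x3) ∧ ¬x2 ∧ (¬x3 ∨ x1 ∨ x2 ∨ x3)   [distribute ∨ over ∧]
⇔ x1 ∧ (¬x1 ∨ x3) ∧ ¬x2   [simplify]

x1 ∧ (¬x1 ∨ x3) ∧ ¬x2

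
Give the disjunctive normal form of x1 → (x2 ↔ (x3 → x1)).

¬x1 ∨ (¬x3 ∧ x2) ∨ (x1 ∧ x2)

x1 → (x2 ↔ (x3 → x1))
= ¬x1 ∨ (x2 ↔ (x3 → x1))
= ¬x1 ∨ ((x2 → (x3 → x1)) ∧ ((x3 → x1) → x2))
= ¬x1 ∨ ((¬x2 ∨ (x3 → x1)) ∧ ((x3 → x1) → x2))
= ¬x1 ∨ ((¬x2 ∨ ¬x3 ∨ x1) ∧ ((x3 → x1) → x2))
= ¬x1 ∨ ((¬x2 ∨ ¬x3 ∨ x1) ∧ (¬(x3 → x1) ∨ x2))
= ¬x1 ∨ ((¬x2 ∨ ¬x3 ∨ x1) ∧ (¬(¬x3 ∨ x1) ∨ x2))
= ¬x1 ∨ ((¬x2 ∨ ¬x3 ∨ x1) ∧ ((¬¬x3 ∧ ¬x1) ∨ x2))
= ¬x1 ∨ ((¬x2 ∨ ¬x3 ∨ x1) ∧ ((x3 ∧ ¬x1) ∨ x2))
= ¬x1 ∨ (¬x2 ∧ x3 ∧ ¬x1) ∨ (¬x2 ∧ x2) ∨ (¬x3 ∧ x3 ∧ ¬x1) ∨ (¬x3 ∧ x2) ∨ (x1 ∧ x3 ∧ ¬x1) ∨ (x1 ∧ x2)
= ¬x1 ∨ (¬x3 ∧ x2) ∨ (x1 ∧ x2)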